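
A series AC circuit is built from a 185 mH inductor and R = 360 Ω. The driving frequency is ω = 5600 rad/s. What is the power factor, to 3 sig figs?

X_L = ωL = 1040 Ω
Z = 360 + j1040 Ω
|Z| = √(360² + 1040²) = 1100 Ω
∠Z = arctan(1040/360) = 70.8°
cos φ = cos(70.8°) = 0.328

0.328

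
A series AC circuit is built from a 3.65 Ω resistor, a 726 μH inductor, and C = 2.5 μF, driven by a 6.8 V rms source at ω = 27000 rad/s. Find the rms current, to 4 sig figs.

1.130 A

X_L = ωL = 19.60 Ω
X_C = 1/(ωC) = 14.81 Ω
Net reactance X = X_L − X_C = 4.787 Ω
Z = 3.650 + j4.787 Ω
|Z| = √(3.650² + 4.787²) = 6.020 Ω
I = V/|Z| = 6.8/6.020 = 1.130 A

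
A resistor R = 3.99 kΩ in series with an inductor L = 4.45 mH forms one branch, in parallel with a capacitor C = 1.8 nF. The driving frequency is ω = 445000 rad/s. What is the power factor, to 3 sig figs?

X_L = ωL = 1980 Ω
X_C = 1/(ωC) = 1250 Ω
Branch 1 (R+jX_L): Z₁ = 3990 + j1980 Ω, |Z₁| = 4450 Ω
Branch 2 (−jX_C): Z₂ = −j1250 Ω
Parallel: Z = Z₁Z₂/(Z₁+Z₂), |Z| = 1370 Ω, ∠Z = -74.0°
cos φ = cos(-74.0°) = 0.276

0.276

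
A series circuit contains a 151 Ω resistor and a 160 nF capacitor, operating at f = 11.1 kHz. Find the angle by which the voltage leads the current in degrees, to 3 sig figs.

ω = 2πf = 69740 rad/s
X_C = 1/(ωC) = 89.6 Ω
Z = 151 − j89.6 Ω
|Z| = √(151² + 89.6²) = 176 Ω
∠Z = arctan(-89.6/151) = -30.7°

-30.7°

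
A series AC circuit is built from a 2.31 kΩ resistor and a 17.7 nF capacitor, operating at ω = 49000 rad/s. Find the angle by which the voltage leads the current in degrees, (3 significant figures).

-26.5°

X_C = 1/(ωC) = 1150 Ω
Z = 2310 − j1150 Ω
|Z| = √(2310² + 1150²) = 2580 Ω
∠Z = arctan(-1150/2310) = -26.5°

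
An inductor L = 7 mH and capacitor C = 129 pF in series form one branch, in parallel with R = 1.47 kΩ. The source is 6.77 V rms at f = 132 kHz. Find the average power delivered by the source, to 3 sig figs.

ω = 2πf = 829400 rad/s
X_L = ωL = 5810 Ω
X_C = 1/(ωC) = 9350 Ω
Branch 1: Z₁ = R = 1470 Ω
Branch 2 (series LC): Z₂ = j(X_L − X_C) = −j3540 Ω
Parallel: Z = Z₁Z₂/(Z₁+Z₂), |Z| = 1360 Ω, ∠Z = -22.5°
I = V/|Z| = 4.99 mA
P = VI cos φ = 6.77 × 0.00499 × cos(-22.5°) = 31.2 mW

31.2 mW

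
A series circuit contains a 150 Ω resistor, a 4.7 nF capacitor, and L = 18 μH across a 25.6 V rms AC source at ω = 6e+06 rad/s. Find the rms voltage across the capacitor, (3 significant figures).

5.45 V

X_L = ωL = 108 Ω
X_C = 1/(ωC) = 35.5 Ω
Net reactance X = X_L − X_C = 72.5 Ω
Z = 150 + j72.5 Ω
|Z| = √(150² + 72.5²) = 167 Ω
I = V/|Z| = 154 mA
V_C = I·|Z_C| = 0.154 × 35.5 = 5.45 V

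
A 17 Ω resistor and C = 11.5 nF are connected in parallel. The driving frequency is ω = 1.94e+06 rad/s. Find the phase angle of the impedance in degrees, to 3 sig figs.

X_C = 1/(ωC) = 44.8 Ω
Parallel: admittances add. Y = 1/R + jωC
Y = (0.0588 + j0.0223) S
|Y| = 0.0629 S → |Z| = 1/|Y| = 15.9 Ω, ∠Z = −∠Y = -20.8°

-20.8°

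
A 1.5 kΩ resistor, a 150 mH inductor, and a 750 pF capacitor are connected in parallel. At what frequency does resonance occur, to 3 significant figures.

15.0 kHz

ω₀ = 1/√(LC) = 1/√(0.15 × 7.5e-10) = 94280 rad/s
f₀ = ω₀/(2π) = 15.0 kHz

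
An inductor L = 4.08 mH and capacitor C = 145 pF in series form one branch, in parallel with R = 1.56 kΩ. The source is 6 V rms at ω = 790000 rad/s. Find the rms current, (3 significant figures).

4.00 mA

X_L = ωL = 3220 Ω
X_C = 1/(ωC) = 8730 Ω
Branch 1: Z₁ = R = 1560 Ω
Branch 2 (series LC): Z₂ = j(X_L − X_C) = −j5510 Ω
Parallel: Z = Z₁Z₂/(Z₁+Z₂), |Z| = 1500 Ω, ∠Z = -15.8°
I = V/|Z| = 6/1500 = 4.00 mA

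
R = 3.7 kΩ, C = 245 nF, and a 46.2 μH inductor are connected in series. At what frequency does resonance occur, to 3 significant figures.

47.3 kHz

ω₀ = 1/√(LC) = 1/√(4.62e-05 × 2.45e-07) = 297200 rad/s
f₀ = ω₀/(2π) = 47.3 kHz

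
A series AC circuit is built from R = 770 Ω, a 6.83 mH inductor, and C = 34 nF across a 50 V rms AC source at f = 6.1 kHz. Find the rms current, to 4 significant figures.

54.28 mA

ω = 2πf = 38330 rad/s
X_L = ωL = 261.8 Ω
X_C = 1/(ωC) = 767.4 Ω
Net reactance X = X_L − X_C = -505.6 Ω
Z = 770.0 − j505.6 Ω
|Z| = √(770.0² + 505.6²) = 921.2 Ω
I = V/|Z| = 50/921.2 = 54.28 mA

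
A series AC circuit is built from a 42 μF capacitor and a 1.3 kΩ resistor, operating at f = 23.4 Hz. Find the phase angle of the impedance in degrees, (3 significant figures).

-7.10°

ω = 2πf = 147.0 rad/s
X_C = 1/(ωC) = 162 Ω
Z = 1300 − j162 Ω
|Z| = √(1300² + 162²) = 1310 Ω
∠Z = arctan(-162/1300) = -7.10°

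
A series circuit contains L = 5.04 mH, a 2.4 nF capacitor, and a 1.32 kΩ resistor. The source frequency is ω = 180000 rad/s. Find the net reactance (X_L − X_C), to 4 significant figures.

X_L = ωL = 907.2 Ω
X_C = 1/(ωC) = 2315 Ω
X = 907.2 − 2315 = -1408 Ω

-1408 Ω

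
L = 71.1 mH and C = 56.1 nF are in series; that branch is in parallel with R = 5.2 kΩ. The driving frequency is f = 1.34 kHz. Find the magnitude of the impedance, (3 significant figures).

ω = 2πf = 8419 rad/s
X_L = ωL = 599 Ω
X_C = 1/(ωC) = 2120 Ω
Branch 1: Z₁ = R = 5200 Ω
Branch 2 (series LC): Z₂ = j(X_L − X_C) = −j1520 Ω
Parallel: Z = Z₁Z₂/(Z₁+Z₂), |Z| = 1460 Ω, ∠Z = -73.7°

1460 Ω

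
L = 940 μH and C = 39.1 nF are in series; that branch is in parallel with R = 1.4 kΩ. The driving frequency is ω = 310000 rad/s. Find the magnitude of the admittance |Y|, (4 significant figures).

X_L = ωL = 291.4 Ω
X_C = 1/(ωC) = 82.50 Ω
Branch 1: Z₁ = R = 1400 Ω
Branch 2 (series LC): Z₂ = j(X_L − X_C) = j208.9 Ω
Parallel: Z = Z₁Z₂/(Z₁+Z₂), |Z| = 206.6 Ω, ∠Z = 81.51°
|Y| = 1/|Z| = 4.840 mS

4.840 mS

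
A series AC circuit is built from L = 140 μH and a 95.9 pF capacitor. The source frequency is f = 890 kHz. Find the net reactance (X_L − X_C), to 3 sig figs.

ω = 2πf = 5.592e+06 rad/s
X_L = ωL = 783 Ω
X_C = 1/(ωC) = 1860 Ω
X = 783 − 1860 = -1080 Ω

-1080 Ω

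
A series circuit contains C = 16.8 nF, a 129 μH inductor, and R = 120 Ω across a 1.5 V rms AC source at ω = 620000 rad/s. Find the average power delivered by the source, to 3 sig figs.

X_L = ωL = 80.0 Ω
X_C = 1/(ωC) = 96.0 Ω
Net reactance X = X_L − X_C = -16.0 Ω
Z = 120 − j16.0 Ω
|Z| = √(120² + 16.0²) = 121 Ω
∠Z = arctan(-16.0/120) = -7.61°
I = V/|Z| = 12.4 mA
P = VI cos φ = 1.5 × 0.0124 × cos(-7.61°) = 18.4 mW

18.4 mW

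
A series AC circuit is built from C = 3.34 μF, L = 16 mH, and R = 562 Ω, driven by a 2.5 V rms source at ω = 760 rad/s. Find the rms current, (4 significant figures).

3.680 mA

X_L = ωL = 12.16 Ω
X_C = 1/(ωC) = 393.9 Ω
Net reactance X = X_L − X_C = -381.8 Ω
Z = 562.0 − j381.8 Ω
|Z| = √(562.0² + 381.8²) = 679.4 Ω
I = V/|Z| = 2.5/679.4 = 3.680 mA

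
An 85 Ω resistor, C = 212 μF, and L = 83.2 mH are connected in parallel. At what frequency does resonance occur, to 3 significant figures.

37.9 Hz

ω₀ = 1/√(LC) = 1/√(0.0832 × 0.000212) = 238.1 rad/s
f₀ = ω₀/(2π) = 37.9 Hz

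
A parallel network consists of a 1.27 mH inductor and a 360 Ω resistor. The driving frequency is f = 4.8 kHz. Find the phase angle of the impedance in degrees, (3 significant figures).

83.9°

ω = 2πf = 30160 rad/s
X_L = ωL = 38.3 Ω
Parallel: admittances add. Y = 1/R + 1/(jωL)
Y = (0.00278 − j0.0261) S
|Y| = 0.0263 S → |Z| = 1/|Y| = 38.1 Ω, ∠Z = −∠Y = 83.9°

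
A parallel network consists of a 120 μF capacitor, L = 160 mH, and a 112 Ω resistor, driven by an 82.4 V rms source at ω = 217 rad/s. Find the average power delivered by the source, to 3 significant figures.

60.6 W

X_L = ωL = 34.7 Ω
X_C = 1/(ωC) = 38.4 Ω
Parallel: admittances add. Y = 1/R + 1/(jωL) + jωC
Y = (0.00893 − j0.00276) S
|Y| = 0.00935 S → |Z| = 1/|Y| = 107 Ω, ∠Z = −∠Y = 17.2°
I = V/|Z| = 770 mA
P = VI cos φ = 82.4 × 0.770 × cos(17.2°) = 60.6 W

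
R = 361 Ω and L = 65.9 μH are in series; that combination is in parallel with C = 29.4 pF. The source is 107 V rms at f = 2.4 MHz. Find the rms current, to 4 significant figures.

58.89 mA

ω = 2πf = 1.508e+07 rad/s
X_L = ωL = 993.7 Ω
X_C = 1/(ωC) = 2256 Ω
Branch 1 (R+jX_L): Z₁ = 361.0 + j993.7 Ω, |Z₁| = 1057 Ω
Branch 2 (−jX_C): Z₂ = −j2256 Ω
Parallel: Z = Z₁Z₂/(Z₁+Z₂), |Z| = 1817 Ω, ∠Z = 54.07°
I = V/|Z| = 107/1817 = 58.89 mA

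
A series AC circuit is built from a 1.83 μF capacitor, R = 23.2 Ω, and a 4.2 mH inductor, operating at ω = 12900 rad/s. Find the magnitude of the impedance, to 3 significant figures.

X_L = ωL = 54.2 Ω
X_C = 1/(ωC) = 42.4 Ω
Net reactance X = X_L − X_C = 11.8 Ω
Z = 23.2 + j11.8 Ω
|Z| = √(23.2² + 11.8²) = 26.0 Ω

26.0 Ω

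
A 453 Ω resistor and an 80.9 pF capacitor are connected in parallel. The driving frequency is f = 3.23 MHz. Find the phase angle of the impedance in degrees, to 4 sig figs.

-36.64°

ω = 2πf = 2.029e+07 rad/s
X_C = 1/(ωC) = 609.1 Ω
Parallel: admittances add. Y = 1/R + jωC
Y = (0.002208 + j0.001642) S
|Y| = 0.002751 S → |Z| = 1/|Y| = 363.5 Ω, ∠Z = −∠Y = -36.64°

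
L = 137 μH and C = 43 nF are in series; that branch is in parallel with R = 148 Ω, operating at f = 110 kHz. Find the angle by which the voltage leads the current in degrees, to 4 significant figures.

ω = 2πf = 691200 rad/s
X_L = ωL = 94.69 Ω
X_C = 1/(ωC) = 33.65 Ω
Branch 1: Z₁ = R = 148.0 Ω
Branch 2 (series LC): Z₂ = j(X_L − X_C) = j61.04 Ω
Parallel: Z = Z₁Z₂/(Z₁+Z₂), |Z| = 56.43 Ω, ∠Z = 67.59°

67.59°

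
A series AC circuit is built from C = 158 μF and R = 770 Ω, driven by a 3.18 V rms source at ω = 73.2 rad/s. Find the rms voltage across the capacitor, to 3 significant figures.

X_C = 1/(ωC) = 86.5 Ω
Z = 770 − j86.5 Ω
|Z| = √(770² + 86.5²) = 775 Ω
I = V/|Z| = 4.10 mA
V_C = I·|Z_C| = 0.00410 × 86.5 = 0.355 V

0.355 V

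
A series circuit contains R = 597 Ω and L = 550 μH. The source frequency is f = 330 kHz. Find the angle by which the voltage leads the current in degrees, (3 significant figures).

62.4°

ω = 2πf = 2.073e+06 rad/s
X_L = ωL = 1140 Ω
Z = 597 + j1140 Ω
|Z| = √(597² + 1140²) = 1290 Ω
∠Z = arctan(1140/597) = 62.4°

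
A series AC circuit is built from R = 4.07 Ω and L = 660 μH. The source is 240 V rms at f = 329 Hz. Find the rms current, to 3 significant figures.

55.9 A

ω = 2πf = 2067 rad/s
X_L = ωL = 1.36 Ω
Z = 4.07 + j1.36 Ω
|Z| = √(4.07² + 1.36²) = 4.29 Ω
I = V/|Z| = 240/4.29 = 55.9 A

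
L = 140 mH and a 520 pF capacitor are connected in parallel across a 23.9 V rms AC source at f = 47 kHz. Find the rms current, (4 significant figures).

3.092 mA

ω = 2πf = 295300 rad/s
X_L = ωL = 41340 Ω
X_C = 1/(ωC) = 6512 Ω
Parallel: admittances add. Y = 1/(jωL) + jωC
Y = (0 + j0.0001294) S
|Y| = 0.0001294 S → |Z| = 1/|Y| = 7730 Ω, ∠Z = −∠Y = -90.00°
I = V/|Z| = 23.9/7730 = 3.092 mA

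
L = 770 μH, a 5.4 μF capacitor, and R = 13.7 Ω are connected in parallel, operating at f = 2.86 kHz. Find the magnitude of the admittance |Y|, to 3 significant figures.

77.1 mS

ω = 2πf = 17970 rad/s
X_L = ωL = 13.8 Ω
X_C = 1/(ωC) = 10.3 Ω
Parallel: admittances add. Y = 1/R + 1/(jωL) + jωC
Y = (0.0730 + j0.0248) S
|Y| = 0.0771 S → |Z| = 1/|Y| = 13.0 Ω, ∠Z = −∠Y = -18.7°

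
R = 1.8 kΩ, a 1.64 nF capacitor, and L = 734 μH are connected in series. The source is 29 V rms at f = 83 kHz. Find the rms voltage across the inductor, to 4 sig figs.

ω = 2πf = 521500 rad/s
X_L = ωL = 382.8 Ω
X_C = 1/(ωC) = 1169 Ω
Net reactance X = X_L − X_C = -786.4 Ω
Z = 1800 − j786.4 Ω
|Z| = √(1800² + 786.4²) = 1964 Ω
I = V/|Z| = 14.76 mA
V_L = I·|Z_L| = 0.01476 × 382.8 = 5.651 V

5.651 V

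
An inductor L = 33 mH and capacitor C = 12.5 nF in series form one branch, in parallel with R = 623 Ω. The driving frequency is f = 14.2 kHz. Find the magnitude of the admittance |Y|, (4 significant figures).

1.678 mS

ω = 2πf = 89220 rad/s
X_L = ωL = 2944 Ω
X_C = 1/(ωC) = 896.6 Ω
Branch 1: Z₁ = R = 623.0 Ω
Branch 2 (series LC): Z₂ = j(X_L − X_C) = j2048 Ω
Parallel: Z = Z₁Z₂/(Z₁+Z₂), |Z| = 596.0 Ω, ∠Z = 16.92°
|Y| = 1/|Z| = 1.678 mS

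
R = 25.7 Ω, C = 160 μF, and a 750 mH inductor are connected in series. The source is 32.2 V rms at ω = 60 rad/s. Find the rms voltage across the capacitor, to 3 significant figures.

X_L = ωL = 45.0 Ω
X_C = 1/(ωC) = 104 Ω
Net reactance X = X_L − X_C = -59.2 Ω
Z = 25.7 − j59.2 Ω
|Z| = √(25.7² + 59.2²) = 64.5 Ω
I = V/|Z| = 499 mA
V_C = I·|Z_C| = 0.499 × 104 = 52.0 V

52.0 V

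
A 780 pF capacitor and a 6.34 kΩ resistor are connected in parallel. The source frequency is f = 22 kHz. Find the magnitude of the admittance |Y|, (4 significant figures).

ω = 2πf = 138200 rad/s
X_C = 1/(ωC) = 9275 Ω
Parallel: admittances add. Y = 1/R + jωC
Y = (0.0001577 + j0.0001078) S
|Y| = 0.0001911 S → |Z| = 1/|Y| = 5234 Ω, ∠Z = −∠Y = -34.36°

191.1 μS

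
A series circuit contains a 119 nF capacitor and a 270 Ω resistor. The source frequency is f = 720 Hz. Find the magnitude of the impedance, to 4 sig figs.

ω = 2πf = 4524 rad/s
X_C = 1/(ωC) = 1858 Ω
Z = 270.0 − j1858 Ω
|Z| = √(270.0² + 1858²) = 1877 Ω

1877 Ω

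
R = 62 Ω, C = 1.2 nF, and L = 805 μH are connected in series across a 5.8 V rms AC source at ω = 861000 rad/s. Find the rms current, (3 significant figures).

X_L = ωL = 693 Ω
X_C = 1/(ωC) = 968 Ω
Net reactance X = X_L − X_C = -275 Ω
Z = 62.0 − j275 Ω
|Z| = √(62.0² + 275²) = 282 Ω
I = V/|Z| = 5.8/282 = 20.6 mA

20.6 mA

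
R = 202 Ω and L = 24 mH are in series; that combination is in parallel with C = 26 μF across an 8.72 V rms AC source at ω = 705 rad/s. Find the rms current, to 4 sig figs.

162.0 mA

X_L = ωL = 16.92 Ω
X_C = 1/(ωC) = 54.56 Ω
Branch 1 (R+jX_L): Z₁ = 202.0 + j16.92 Ω, |Z₁| = 202.7 Ω
Branch 2 (−jX_C): Z₂ = −j54.56 Ω
Parallel: Z = Z₁Z₂/(Z₁+Z₂), |Z| = 53.82 Ω, ∠Z = -74.66°
I = V/|Z| = 8.72/53.82 = 162.0 mA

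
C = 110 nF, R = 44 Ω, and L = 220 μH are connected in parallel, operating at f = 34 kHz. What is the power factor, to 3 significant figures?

0.995

ω = 2πf = 213600 rad/s
X_L = ωL = 47.0 Ω
X_C = 1/(ωC) = 42.6 Ω
Parallel: admittances add. Y = 1/R + 1/(jωL) + jωC
Y = (0.0227 + j0.00222) S
|Y| = 0.0228 S → |Z| = 1/|Y| = 43.8 Ω, ∠Z = −∠Y = -5.58°
cos φ = cos(-5.58°) = 0.995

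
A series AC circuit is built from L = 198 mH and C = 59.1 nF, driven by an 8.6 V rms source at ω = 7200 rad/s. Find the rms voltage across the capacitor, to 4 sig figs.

21.86 V

X_L = ωL = 1426 Ω
X_C = 1/(ωC) = 2350 Ω
Net reactance X = X_L − X_C = -924.5 Ω
Z = − j924.5 Ω
|Z| = √(0² + 924.5²) = 924.5 Ω
I = V/|Z| = 9.303 mA
V_C = I·|Z_C| = 0.009303 × 2350 = 21.86 V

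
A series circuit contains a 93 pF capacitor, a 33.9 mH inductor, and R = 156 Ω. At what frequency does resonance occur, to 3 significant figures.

ω₀ = 1/√(LC) = 1/√(0.0339 × 9.3e-11) = 563200 rad/s
f₀ = ω₀/(2π) = 89.6 kHz

89.6 kHz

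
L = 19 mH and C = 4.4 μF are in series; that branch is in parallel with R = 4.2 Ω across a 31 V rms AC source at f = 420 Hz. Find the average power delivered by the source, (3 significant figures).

229 W

ω = 2πf = 2639 rad/s
X_L = ωL = 50.1 Ω
X_C = 1/(ωC) = 86.1 Ω
Branch 1: Z₁ = R = 4.20 Ω
Branch 2 (series LC): Z₂ = j(X_L − X_C) = −j36.0 Ω
Parallel: Z = Z₁Z₂/(Z₁+Z₂), |Z| = 4.17 Ω, ∠Z = -6.66°
I = V/|Z| = 7.43 A
P = VI cos φ = 31 × 7.43 × cos(-6.66°) = 229 W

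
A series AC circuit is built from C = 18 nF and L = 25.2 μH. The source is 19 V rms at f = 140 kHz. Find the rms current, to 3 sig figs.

464 mA

ω = 2πf = 879600 rad/s
X_L = ωL = 22.2 Ω
X_C = 1/(ωC) = 63.2 Ω
Net reactance X = X_L − X_C = -41.0 Ω
Z = − j41.0 Ω
|Z| = √(0² + 41.0²) = 41.0 Ω
I = V/|Z| = 19/41.0 = 464 mA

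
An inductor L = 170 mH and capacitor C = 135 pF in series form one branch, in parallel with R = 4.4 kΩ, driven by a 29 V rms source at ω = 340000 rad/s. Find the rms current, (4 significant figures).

6.640 mA

X_L = ωL = 57800 Ω
X_C = 1/(ωC) = 21790 Ω
Branch 1: Z₁ = R = 4400 Ω
Branch 2 (series LC): Z₂ = j(X_L − X_C) = j36010 Ω
Parallel: Z = Z₁Z₂/(Z₁+Z₂), |Z| = 4368 Ω, ∠Z = 6.966°
I = V/|Z| = 29/4368 = 6.640 mA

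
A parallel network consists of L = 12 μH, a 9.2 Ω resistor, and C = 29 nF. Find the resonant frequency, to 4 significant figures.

ω₀ = 1/√(LC) = 1/√(1.2e-05 × 2.9e-08) = 1.695e+06 rad/s
f₀ = ω₀/(2π) = 269.8 kHz

269.8 kHz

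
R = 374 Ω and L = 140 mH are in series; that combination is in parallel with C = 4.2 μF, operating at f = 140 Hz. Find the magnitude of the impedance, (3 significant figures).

ω = 2πf = 879.6 rad/s
X_L = ωL = 123 Ω
X_C = 1/(ωC) = 271 Ω
Branch 1 (R+jX_L): Z₁ = 374 + j123 Ω, |Z₁| = 394 Ω
Branch 2 (−jX_C): Z₂ = −j271 Ω
Parallel: Z = Z₁Z₂/(Z₁+Z₂), |Z| = 265 Ω, ∠Z = -50.2°

265 Ω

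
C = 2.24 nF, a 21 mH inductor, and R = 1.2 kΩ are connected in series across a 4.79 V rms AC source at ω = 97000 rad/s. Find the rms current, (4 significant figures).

1.691 mA

X_L = ωL = 2037 Ω
X_C = 1/(ωC) = 4602 Ω
Net reactance X = X_L − X_C = -2565 Ω
Z = 1200 − j2565 Ω
|Z| = √(1200² + 2565²) = 2832 Ω
I = V/|Z| = 4.79/2832 = 1.691 mA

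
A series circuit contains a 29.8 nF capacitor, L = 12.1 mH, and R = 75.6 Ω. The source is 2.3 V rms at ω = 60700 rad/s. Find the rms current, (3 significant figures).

X_L = ωL = 734 Ω
X_C = 1/(ωC) = 553 Ω
Net reactance X = X_L − X_C = 182 Ω
Z = 75.6 + j182 Ω
|Z| = √(75.6² + 182²) = 197 Ω
I = V/|Z| = 2.3/197 = 11.7 mA

11.7 mA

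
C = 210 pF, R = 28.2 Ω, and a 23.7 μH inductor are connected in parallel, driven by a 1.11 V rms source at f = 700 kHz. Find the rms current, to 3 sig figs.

ω = 2πf = 4.398e+06 rad/s
X_L = ωL = 104 Ω
X_C = 1/(ωC) = 1080 Ω
Parallel: admittances add. Y = 1/R + 1/(jωL) + jωC
Y = (0.0355 − j0.00867) S
|Y| = 0.0365 S → |Z| = 1/|Y| = 27.4 Ω, ∠Z = −∠Y = 13.7°
I = V/|Z| = 1.11/27.4 = 40.5 mA

40.5 mA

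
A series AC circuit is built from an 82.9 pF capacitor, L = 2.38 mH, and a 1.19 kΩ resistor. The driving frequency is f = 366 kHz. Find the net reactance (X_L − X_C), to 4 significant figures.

ω = 2πf = 2.3e+06 rad/s
X_L = ωL = 5473 Ω
X_C = 1/(ωC) = 5245 Ω
X = 5473 − 5245 = 227.7 Ω

227.7 Ω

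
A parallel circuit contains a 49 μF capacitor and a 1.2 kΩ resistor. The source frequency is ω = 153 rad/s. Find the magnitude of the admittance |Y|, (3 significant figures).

X_C = 1/(ωC) = 133 Ω
Parallel: admittances add. Y = 1/R + jωC
Y = (0.000833 + j0.00750) S
|Y| = 0.00754 S → |Z| = 1/|Y| = 133 Ω, ∠Z = −∠Y = -83.7°

7.54 mS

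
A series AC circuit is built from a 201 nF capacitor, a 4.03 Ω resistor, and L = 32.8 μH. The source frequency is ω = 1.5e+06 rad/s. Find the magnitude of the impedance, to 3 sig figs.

46.1 Ω

X_L = ωL = 49.2 Ω
X_C = 1/(ωC) = 3.32 Ω
Net reactance X = X_L − X_C = 45.9 Ω
Z = 4.03 + j45.9 Ω
|Z| = √(4.03² + 45.9²) = 46.1 Ω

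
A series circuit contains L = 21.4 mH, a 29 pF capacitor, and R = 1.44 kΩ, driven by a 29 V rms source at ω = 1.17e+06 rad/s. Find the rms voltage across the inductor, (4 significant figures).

X_L = ωL = 25040 Ω
X_C = 1/(ωC) = 29470 Ω
Net reactance X = X_L − X_C = -4434 Ω
Z = 1440 − j4434 Ω
|Z| = √(1440² + 4434²) = 4662 Ω
I = V/|Z| = 6.220 mA
V_L = I·|Z_L| = 0.006220 × 25040 = 155.7 V

155.7 V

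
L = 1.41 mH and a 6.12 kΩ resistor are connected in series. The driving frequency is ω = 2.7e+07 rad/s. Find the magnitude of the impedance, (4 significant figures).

38560 Ω

X_L = ωL = 38070 Ω
Z = 6120 + j38070 Ω
|Z| = √(6120² + 38070²) = 38560 Ω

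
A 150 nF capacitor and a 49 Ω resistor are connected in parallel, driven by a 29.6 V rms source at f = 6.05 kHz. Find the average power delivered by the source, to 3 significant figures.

17.9 W

ω = 2πf = 38010 rad/s
X_C = 1/(ωC) = 175 Ω
Parallel: admittances add. Y = 1/R + jωC
Y = (0.0204 + j0.00570) S
|Y| = 0.0212 S → |Z| = 1/|Y| = 47.2 Ω, ∠Z = −∠Y = -15.6°
I = V/|Z| = 627 mA
P = VI cos φ = 29.6 × 0.627 × cos(-15.6°) = 17.9 W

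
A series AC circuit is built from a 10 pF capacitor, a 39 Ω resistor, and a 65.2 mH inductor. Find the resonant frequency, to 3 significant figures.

ω₀ = 1/√(LC) = 1/√(0.0652 × 1e-11) = 1.238e+06 rad/s
f₀ = ω₀/(2π) = 197 kHz

197 kHz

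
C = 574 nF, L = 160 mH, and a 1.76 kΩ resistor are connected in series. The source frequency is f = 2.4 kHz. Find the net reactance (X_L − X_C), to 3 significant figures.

2300 Ω

ω = 2πf = 15080 rad/s
X_L = ωL = 2410 Ω
X_C = 1/(ωC) = 116 Ω
X = 2410 − 116 = 2300 Ω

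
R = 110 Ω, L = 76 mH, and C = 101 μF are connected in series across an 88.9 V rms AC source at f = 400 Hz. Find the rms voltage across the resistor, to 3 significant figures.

ω = 2πf = 2513 rad/s
X_L = ωL = 191 Ω
X_C = 1/(ωC) = 3.94 Ω
Net reactance X = X_L − X_C = 187 Ω
Z = 110 + j187 Ω
|Z| = √(110² + 187²) = 217 Ω
I = V/|Z| = 410 mA
V_R = I·|Z_R| = 0.410 × 110 = 45.1 V

45.1 V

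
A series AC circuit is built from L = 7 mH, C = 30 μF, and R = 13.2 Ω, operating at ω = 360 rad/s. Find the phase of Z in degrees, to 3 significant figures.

X_L = ωL = 2.52 Ω
X_C = 1/(ωC) = 92.6 Ω
Net reactance X = X_L − X_C = -90.1 Ω
Z = 13.2 − j90.1 Ω
|Z| = √(13.2² + 90.1²) = 91.0 Ω
∠Z = arctan(-90.1/13.2) = -81.7°

-81.7°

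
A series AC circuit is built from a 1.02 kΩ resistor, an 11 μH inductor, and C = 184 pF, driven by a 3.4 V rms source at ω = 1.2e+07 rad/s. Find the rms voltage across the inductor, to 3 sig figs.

X_L = ωL = 132 Ω
X_C = 1/(ωC) = 453 Ω
Net reactance X = X_L − X_C = -321 Ω
Z = 1020 − j321 Ω
|Z| = √(1020² + 321²) = 1070 Ω
I = V/|Z| = 3.18 mA
V_L = I·|Z_L| = 0.00318 × 132 = 0.420 V

0.420 V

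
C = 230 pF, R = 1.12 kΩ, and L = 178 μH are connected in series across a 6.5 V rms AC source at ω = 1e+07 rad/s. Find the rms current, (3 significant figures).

X_L = ωL = 1780 Ω
X_C = 1/(ωC) = 435 Ω
Net reactance X = X_L − X_C = 1350 Ω
Z = 1120 + j1350 Ω
|Z| = √(1120² + 1350²) = 1750 Ω
I = V/|Z| = 6.5/1750 = 3.71 mA

3.71 mA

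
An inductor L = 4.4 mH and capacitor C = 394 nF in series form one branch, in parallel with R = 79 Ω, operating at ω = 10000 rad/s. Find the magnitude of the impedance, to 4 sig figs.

73.93 Ω

X_L = ωL = 44.00 Ω
X_C = 1/(ωC) = 253.8 Ω
Branch 1: Z₁ = R = 79.00 Ω
Branch 2 (series LC): Z₂ = j(X_L − X_C) = −j209.8 Ω
Parallel: Z = Z₁Z₂/(Z₁+Z₂), |Z| = 73.93 Ω, ∠Z = -20.63°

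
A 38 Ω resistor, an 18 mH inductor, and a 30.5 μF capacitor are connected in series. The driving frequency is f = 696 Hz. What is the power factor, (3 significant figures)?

0.471

ω = 2πf = 4373 rad/s
X_L = ωL = 78.7 Ω
X_C = 1/(ωC) = 7.50 Ω
Net reactance X = X_L − X_C = 71.2 Ω
Z = 38.0 + j71.2 Ω
|Z| = √(38.0² + 71.2²) = 80.7 Ω
∠Z = arctan(71.2/38.0) = 61.9°
cos φ = cos(61.9°) = 0.471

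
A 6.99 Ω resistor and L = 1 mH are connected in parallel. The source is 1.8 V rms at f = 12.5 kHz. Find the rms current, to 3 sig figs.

ω = 2πf = 78540 rad/s
X_L = ωL = 78.5 Ω
Parallel: admittances add. Y = 1/R + 1/(jωL)
Y = (0.143 − j0.0127) S
|Y| = 0.144 S → |Z| = 1/|Y| = 6.96 Ω, ∠Z = −∠Y = 5.09°
I = V/|Z| = 1.8/6.96 = 259 mA

259 mA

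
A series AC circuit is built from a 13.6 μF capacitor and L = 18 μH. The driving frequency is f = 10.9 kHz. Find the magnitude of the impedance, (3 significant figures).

0.159 Ω

ω = 2πf = 68490 rad/s
X_L = ωL = 1.23 Ω
X_C = 1/(ωC) = 1.07 Ω
Net reactance X = X_L − X_C = 0.159 Ω
Z = j0.159 Ω
|Z| = √(0² + 0.159²) = 0.159 Ω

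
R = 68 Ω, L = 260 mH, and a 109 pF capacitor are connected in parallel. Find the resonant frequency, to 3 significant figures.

29.9 kHz

ω₀ = 1/√(LC) = 1/√(0.26 × 1.09e-10) = 187800 rad/s
f₀ = ω₀/(2π) = 29.9 kHz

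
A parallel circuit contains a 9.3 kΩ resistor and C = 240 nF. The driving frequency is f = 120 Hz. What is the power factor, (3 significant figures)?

0.511

ω = 2πf = 754.0 rad/s
X_C = 1/(ωC) = 5530 Ω
Parallel: admittances add. Y = 1/R + jωC
Y = (0.000108 + j0.000181) S
|Y| = 0.000210 S → |Z| = 1/|Y| = 4750 Ω, ∠Z = −∠Y = -59.3°
cos φ = cos(-59.3°) = 0.511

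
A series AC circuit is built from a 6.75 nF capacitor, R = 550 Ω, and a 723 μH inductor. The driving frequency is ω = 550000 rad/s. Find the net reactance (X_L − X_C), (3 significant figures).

128 Ω

X_L = ωL = 398 Ω
X_C = 1/(ωC) = 269 Ω
X = 398 − 269 = 128 Ω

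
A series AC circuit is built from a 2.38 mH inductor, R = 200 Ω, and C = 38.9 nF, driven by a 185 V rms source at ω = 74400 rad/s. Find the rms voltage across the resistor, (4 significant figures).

X_L = ωL = 177.1 Ω
X_C = 1/(ωC) = 345.5 Ω
Net reactance X = X_L − X_C = -168.5 Ω
Z = 200.0 − j168.5 Ω
|Z| = √(200.0² + 168.5²) = 261.5 Ω
I = V/|Z| = 707.5 mA
V_R = I·|Z_R| = 0.7075 × 200.0 = 141.5 V

141.5 V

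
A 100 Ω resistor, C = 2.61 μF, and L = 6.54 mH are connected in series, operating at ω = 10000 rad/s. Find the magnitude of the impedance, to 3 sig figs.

104 Ω

X_L = ωL = 65.4 Ω
X_C = 1/(ωC) = 38.3 Ω
Net reactance X = X_L − X_C = 27.1 Ω
Z = 100 + j27.1 Ω
|Z| = √(100² + 27.1²) = 104 Ω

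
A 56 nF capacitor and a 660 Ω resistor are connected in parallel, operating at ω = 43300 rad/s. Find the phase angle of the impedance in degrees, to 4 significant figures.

-58.00°

X_C = 1/(ωC) = 412.4 Ω
Parallel: admittances add. Y = 1/R + jωC
Y = (0.001515 + j0.002425) S
|Y| = 0.002859 S → |Z| = 1/|Y| = 349.7 Ω, ∠Z = −∠Y = -58.00°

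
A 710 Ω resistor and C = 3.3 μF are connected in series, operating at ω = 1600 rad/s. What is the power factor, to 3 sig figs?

0.966

X_C = 1/(ωC) = 189 Ω
Z = 710 − j189 Ω
|Z| = √(710² + 189²) = 735 Ω
∠Z = arctan(-189/710) = -14.9°
cos φ = cos(-14.9°) = 0.966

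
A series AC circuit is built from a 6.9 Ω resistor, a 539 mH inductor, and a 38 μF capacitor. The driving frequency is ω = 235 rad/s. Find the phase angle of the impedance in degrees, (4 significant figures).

64.83°

X_L = ωL = 126.7 Ω
X_C = 1/(ωC) = 112.0 Ω
Net reactance X = X_L − X_C = 14.68 Ω
Z = 6.900 + j14.68 Ω
|Z| = √(6.900² + 14.68²) = 16.22 Ω
∠Z = arctan(14.68/6.900) = 64.83°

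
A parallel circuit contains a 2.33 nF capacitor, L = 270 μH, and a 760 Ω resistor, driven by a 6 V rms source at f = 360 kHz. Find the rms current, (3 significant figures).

ω = 2πf = 2.262e+06 rad/s
X_L = ωL = 611 Ω
X_C = 1/(ωC) = 190 Ω
Parallel: admittances add. Y = 1/R + 1/(jωL) + jωC
Y = (0.00132 + j0.00363) S
|Y| = 0.00386 S → |Z| = 1/|Y| = 259 Ω, ∠Z = −∠Y = -70.1°
I = V/|Z| = 6/259 = 23.2 mA

23.2 mA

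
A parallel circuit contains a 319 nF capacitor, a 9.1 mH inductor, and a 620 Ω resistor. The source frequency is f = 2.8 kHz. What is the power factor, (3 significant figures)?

ω = 2πf = 17590 rad/s
X_L = ωL = 160 Ω
X_C = 1/(ωC) = 178 Ω
Parallel: admittances add. Y = 1/R + 1/(jωL) + jωC
Y = (0.00161 − j0.000634) S
|Y| = 0.00173 S → |Z| = 1/|Y| = 577 Ω, ∠Z = −∠Y = 21.5°
cos φ = cos(21.5°) = 0.931

0.931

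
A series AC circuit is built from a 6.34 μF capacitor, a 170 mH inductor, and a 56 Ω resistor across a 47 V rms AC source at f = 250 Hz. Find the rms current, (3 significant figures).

ω = 2πf = 1571 rad/s
X_L = ωL = 267 Ω
X_C = 1/(ωC) = 100 Ω
Net reactance X = X_L − X_C = 167 Ω
Z = 56.0 + j167 Ω
|Z| = √(56.0² + 167²) = 176 Ω
I = V/|Z| = 47/176 = 267 mA

267 mA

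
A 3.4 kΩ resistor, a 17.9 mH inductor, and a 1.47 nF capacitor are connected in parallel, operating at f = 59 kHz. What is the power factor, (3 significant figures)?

0.598

ω = 2πf = 370700 rad/s
X_L = ωL = 6640 Ω
X_C = 1/(ωC) = 1840 Ω
Parallel: admittances add. Y = 1/R + 1/(jωL) + jωC
Y = (0.000294 + j0.000394) S
|Y| = 0.000492 S → |Z| = 1/|Y| = 2030 Ω, ∠Z = −∠Y = -53.3°
cos φ = cos(-53.3°) = 0.598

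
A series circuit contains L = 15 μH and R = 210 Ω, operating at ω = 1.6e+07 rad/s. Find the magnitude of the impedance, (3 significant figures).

319 Ω

X_L = ωL = 240 Ω
Z = 210 + j240 Ω
|Z| = √(210² + 240²) = 319 Ω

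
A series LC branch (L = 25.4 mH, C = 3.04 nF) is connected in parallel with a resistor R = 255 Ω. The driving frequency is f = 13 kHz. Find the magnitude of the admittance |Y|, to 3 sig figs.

ω = 2πf = 81680 rad/s
X_L = ωL = 2070 Ω
X_C = 1/(ωC) = 4030 Ω
Branch 1: Z₁ = R = 255 Ω
Branch 2 (series LC): Z₂ = j(X_L − X_C) = −j1950 Ω
Parallel: Z = Z₁Z₂/(Z₁+Z₂), |Z| = 253 Ω, ∠Z = -7.44°
|Y| = 1/|Z| = 3.95 mS

3.95 mS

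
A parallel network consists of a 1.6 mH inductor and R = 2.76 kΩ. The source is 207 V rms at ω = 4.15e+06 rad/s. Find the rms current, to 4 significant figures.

81.22 mA

X_L = ωL = 6640 Ω
Parallel: admittances add. Y = 1/R + 1/(jωL)
Y = (0.0003623 − j0.0001506) S
|Y| = 0.0003924 S → |Z| = 1/|Y| = 2549 Ω, ∠Z = −∠Y = 22.57°
I = V/|Z| = 207/2549 = 81.22 mA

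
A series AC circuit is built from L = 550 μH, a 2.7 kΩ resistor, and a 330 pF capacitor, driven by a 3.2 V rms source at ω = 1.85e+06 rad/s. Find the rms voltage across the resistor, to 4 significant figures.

3.119 V

X_L = ωL = 1018 Ω
X_C = 1/(ωC) = 1638 Ω
Net reactance X = X_L − X_C = -620.5 Ω
Z = 2700 − j620.5 Ω
|Z| = √(2700² + 620.5²) = 2770 Ω
I = V/|Z| = 1.155 mA
V_R = I·|Z_R| = 0.001155 × 2700 = 3.119 V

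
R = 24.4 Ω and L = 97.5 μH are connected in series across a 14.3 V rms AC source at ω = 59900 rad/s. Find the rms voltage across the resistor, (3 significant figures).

X_L = ωL = 5.84 Ω
Z = 24.4 + j5.84 Ω
|Z| = √(24.4² + 5.84²) = 25.1 Ω
I = V/|Z| = 570 mA
V_R = I·|Z_R| = 0.570 × 24.4 = 13.9 V

13.9 V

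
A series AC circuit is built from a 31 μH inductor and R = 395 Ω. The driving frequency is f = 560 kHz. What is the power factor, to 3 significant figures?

0.964

ω = 2πf = 3.519e+06 rad/s
X_L = ωL = 109 Ω
Z = 395 + j109 Ω
|Z| = √(395² + 109²) = 410 Ω
∠Z = arctan(109/395) = 15.4°
cos φ = cos(15.4°) = 0.964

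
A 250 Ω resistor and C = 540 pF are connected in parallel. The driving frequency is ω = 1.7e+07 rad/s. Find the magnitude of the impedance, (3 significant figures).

X_C = 1/(ωC) = 109 Ω
Parallel: admittances add. Y = 1/R + jωC
Y = (0.00400 + j0.00918) S
|Y| = 0.0100 S → |Z| = 1/|Y| = 99.9 Ω, ∠Z = −∠Y = -66.5°

99.9 Ω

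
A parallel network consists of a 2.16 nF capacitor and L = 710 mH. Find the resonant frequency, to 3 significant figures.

ω₀ = 1/√(LC) = 1/√(0.71 × 2.16e-09) = 25540 rad/s
f₀ = ω₀/(2π) = 4.06 kHz

4.06 kHz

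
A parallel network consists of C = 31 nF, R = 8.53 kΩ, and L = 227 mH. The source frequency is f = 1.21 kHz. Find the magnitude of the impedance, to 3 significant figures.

2750 Ω

ω = 2πf = 7603 rad/s
X_L = ωL = 1730 Ω
X_C = 1/(ωC) = 4240 Ω
Parallel: admittances add. Y = 1/R + 1/(jωL) + jωC
Y = (0.000117 − j0.000344) S
|Y| = 0.000363 S → |Z| = 1/|Y| = 2750 Ω, ∠Z = −∠Y = 71.2°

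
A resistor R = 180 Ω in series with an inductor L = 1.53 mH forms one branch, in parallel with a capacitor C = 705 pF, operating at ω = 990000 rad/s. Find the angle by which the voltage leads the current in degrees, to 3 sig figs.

-31.3°

X_L = ωL = 1510 Ω
X_C = 1/(ωC) = 1430 Ω
Branch 1 (R+jX_L): Z₁ = 180 + j1510 Ω, |Z₁| = 1530 Ω
Branch 2 (−jX_C): Z₂ = −j1430 Ω
Parallel: Z = Z₁Z₂/(Z₁+Z₂), |Z| = 11100 Ω, ∠Z = -31.3°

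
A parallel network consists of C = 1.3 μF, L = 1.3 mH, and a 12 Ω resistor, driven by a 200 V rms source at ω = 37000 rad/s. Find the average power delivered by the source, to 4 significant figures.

3.333 kW

X_L = ωL = 48.10 Ω
X_C = 1/(ωC) = 20.79 Ω
Parallel: admittances add. Y = 1/R + 1/(jωL) + jωC
Y = (0.08333 + j0.02731) S
|Y| = 0.08769 S → |Z| = 1/|Y| = 11.40 Ω, ∠Z = −∠Y = -18.14°
I = V/|Z| = 17.54 A
P = VI cos φ = 200 × 17.54 × cos(-18.14°) = 3.333 kW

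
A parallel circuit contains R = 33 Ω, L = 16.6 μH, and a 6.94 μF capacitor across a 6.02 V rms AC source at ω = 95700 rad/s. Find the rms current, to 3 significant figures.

277 mA

X_L = ωL = 1.59 Ω
X_C = 1/(ωC) = 1.51 Ω
Parallel: admittances add. Y = 1/R + 1/(jωL) + jωC
Y = (0.0303 + j0.0347) S
|Y| = 0.0461 S → |Z| = 1/|Y| = 21.7 Ω, ∠Z = −∠Y = -48.9°
I = V/|Z| = 6.02/21.7 = 277 mA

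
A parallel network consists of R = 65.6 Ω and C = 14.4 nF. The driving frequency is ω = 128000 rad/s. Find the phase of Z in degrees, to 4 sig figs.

X_C = 1/(ωC) = 542.5 Ω
Parallel: admittances add. Y = 1/R + jωC
Y = (0.01524 + j0.001843) S
|Y| = 0.01535 S → |Z| = 1/|Y| = 65.13 Ω, ∠Z = −∠Y = -6.894°

-6.894°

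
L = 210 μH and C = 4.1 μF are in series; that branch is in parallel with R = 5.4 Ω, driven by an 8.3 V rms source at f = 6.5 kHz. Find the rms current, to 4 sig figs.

ω = 2πf = 40840 rad/s
X_L = ωL = 8.577 Ω
X_C = 1/(ωC) = 5.972 Ω
Branch 1: Z₁ = R = 5.400 Ω
Branch 2 (series LC): Z₂ = j(X_L − X_C) = j2.605 Ω
Parallel: Z = Z₁Z₂/(Z₁+Z₂), |Z| = 2.346 Ω, ∠Z = 64.25°
I = V/|Z| = 8.3/2.346 = 3.538 A

3.538 A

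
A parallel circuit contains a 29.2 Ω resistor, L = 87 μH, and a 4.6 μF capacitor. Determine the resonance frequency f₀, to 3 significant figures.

7.96 kHz

ω₀ = 1/√(LC) = 1/√(8.7e-05 × 4.6e-06) = 49990 rad/s
f₀ = ω₀/(2π) = 7.96 kHz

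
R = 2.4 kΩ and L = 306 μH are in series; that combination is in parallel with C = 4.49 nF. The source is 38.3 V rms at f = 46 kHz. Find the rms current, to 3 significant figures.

ω = 2πf = 289000 rad/s
X_L = ωL = 88.4 Ω
X_C = 1/(ωC) = 771 Ω
Branch 1 (R+jX_L): Z₁ = 2400 + j88.4 Ω, |Z₁| = 2400 Ω
Branch 2 (−jX_C): Z₂ = −j771 Ω
Parallel: Z = Z₁Z₂/(Z₁+Z₂), |Z| = 742 Ω, ∠Z = -72.0°
I = V/|Z| = 38.3/742 = 51.6 mA

51.6 mA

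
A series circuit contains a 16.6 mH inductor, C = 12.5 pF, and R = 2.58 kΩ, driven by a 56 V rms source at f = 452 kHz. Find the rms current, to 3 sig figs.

2.92 mA

ω = 2πf = 2.84e+06 rad/s
X_L = ωL = 47100 Ω
X_C = 1/(ωC) = 28200 Ω
Net reactance X = X_L − X_C = 19000 Ω
Z = 2580 + j19000 Ω
|Z| = √(2580² + 19000²) = 19100 Ω
I = V/|Z| = 56/19100 = 2.92 mA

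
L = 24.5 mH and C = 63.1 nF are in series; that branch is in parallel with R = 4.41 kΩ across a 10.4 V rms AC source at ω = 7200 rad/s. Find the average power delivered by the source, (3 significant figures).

24.5 mW

X_L = ωL = 176 Ω
X_C = 1/(ωC) = 2200 Ω
Branch 1: Z₁ = R = 4410 Ω
Branch 2 (series LC): Z₂ = j(X_L − X_C) = −j2020 Ω
Parallel: Z = Z₁Z₂/(Z₁+Z₂), |Z| = 1840 Ω, ∠Z = -65.3°
I = V/|Z| = 5.65 mA
P = VI cos φ = 10.4 × 0.00565 × cos(-65.3°) = 24.5 mW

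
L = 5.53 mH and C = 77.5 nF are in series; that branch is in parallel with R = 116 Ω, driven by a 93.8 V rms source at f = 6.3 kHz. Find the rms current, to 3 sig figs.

1.19 A

ω = 2πf = 39580 rad/s
X_L = ωL = 219 Ω
X_C = 1/(ωC) = 326 Ω
Branch 1: Z₁ = R = 116 Ω
Branch 2 (series LC): Z₂ = j(X_L − X_C) = −j107 Ω
Parallel: Z = Z₁Z₂/(Z₁+Z₂), |Z| = 78.7 Ω, ∠Z = -47.3°
I = V/|Z| = 93.8/78.7 = 1.19 A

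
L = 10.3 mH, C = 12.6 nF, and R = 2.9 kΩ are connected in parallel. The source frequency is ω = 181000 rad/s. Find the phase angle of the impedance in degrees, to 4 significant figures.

-78.82°

X_L = ωL = 1864 Ω
X_C = 1/(ωC) = 438.5 Ω
Parallel: admittances add. Y = 1/R + 1/(jωL) + jωC
Y = (0.0003448 + j0.001744) S
|Y| = 0.001778 S → |Z| = 1/|Y| = 562.4 Ω, ∠Z = −∠Y = -78.82°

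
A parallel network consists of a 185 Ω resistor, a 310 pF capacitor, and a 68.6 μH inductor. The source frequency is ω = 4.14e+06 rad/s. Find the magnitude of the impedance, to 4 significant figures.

X_L = ωL = 284.0 Ω
X_C = 1/(ωC) = 779.2 Ω
Parallel: admittances add. Y = 1/R + 1/(jωL) + jωC
Y = (0.005405 − j0.002238) S
|Y| = 0.005850 S → |Z| = 1/|Y| = 170.9 Ω, ∠Z = −∠Y = 22.49°

170.9 Ω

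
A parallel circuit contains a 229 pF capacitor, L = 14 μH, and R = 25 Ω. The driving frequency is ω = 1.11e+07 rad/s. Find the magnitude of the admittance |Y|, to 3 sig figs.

X_L = ωL = 155 Ω
X_C = 1/(ωC) = 393 Ω
Parallel: admittances add. Y = 1/R + 1/(jωL) + jωC
Y = (0.0400 − j0.00389) S
|Y| = 0.0402 S → |Z| = 1/|Y| = 24.9 Ω, ∠Z = −∠Y = 5.56°

40.2 mS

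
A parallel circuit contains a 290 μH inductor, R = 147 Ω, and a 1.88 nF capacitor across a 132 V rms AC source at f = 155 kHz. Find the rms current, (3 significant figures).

926 mA

ω = 2πf = 973900 rad/s
X_L = ωL = 282 Ω
X_C = 1/(ωC) = 546 Ω
Parallel: admittances add. Y = 1/R + 1/(jωL) + jωC
Y = (0.00680 − j0.00171) S
|Y| = 0.00701 S → |Z| = 1/|Y| = 143 Ω, ∠Z = −∠Y = 14.1°
I = V/|Z| = 132/143 = 926 mA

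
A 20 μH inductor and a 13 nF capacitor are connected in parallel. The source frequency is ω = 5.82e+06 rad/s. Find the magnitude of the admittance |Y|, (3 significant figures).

67.1 mS

X_L = ωL = 116 Ω
X_C = 1/(ωC) = 13.2 Ω
Parallel: admittances add. Y = 1/(jωL) + jωC
Y = (0 + j0.0671) S
|Y| = 0.0671 S → |Z| = 1/|Y| = 14.9 Ω, ∠Z = −∠Y = -90.0°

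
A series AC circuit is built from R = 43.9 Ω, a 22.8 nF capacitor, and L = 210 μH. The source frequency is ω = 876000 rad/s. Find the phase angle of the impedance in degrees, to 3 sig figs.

X_L = ωL = 184 Ω
X_C = 1/(ωC) = 50.1 Ω
Net reactance X = X_L − X_C = 134 Ω
Z = 43.9 + j134 Ω
|Z| = √(43.9² + 134²) = 141 Ω
∠Z = arctan(134/43.9) = 71.8°

71.8°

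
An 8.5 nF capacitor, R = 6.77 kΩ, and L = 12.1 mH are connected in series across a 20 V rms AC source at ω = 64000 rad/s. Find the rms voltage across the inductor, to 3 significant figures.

X_L = ωL = 774 Ω
X_C = 1/(ωC) = 1840 Ω
Net reactance X = X_L − X_C = -1060 Ω
Z = 6770 − j1060 Ω
|Z| = √(6770² + 1060²) = 6850 Ω
I = V/|Z| = 2.92 mA
V_L = I·|Z_L| = 0.00292 × 774 = 2.26 V

2.26 V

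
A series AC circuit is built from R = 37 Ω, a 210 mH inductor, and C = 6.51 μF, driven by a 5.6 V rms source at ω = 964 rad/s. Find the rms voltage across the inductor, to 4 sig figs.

19.96 V

X_L = ωL = 202.4 Ω
X_C = 1/(ωC) = 159.3 Ω
Net reactance X = X_L − X_C = 43.09 Ω
Z = 37.00 + j43.09 Ω
|Z| = √(37.00² + 43.09²) = 56.80 Ω
I = V/|Z| = 98.59 mA
V_L = I·|Z_L| = 0.09859 × 202.4 = 19.96 V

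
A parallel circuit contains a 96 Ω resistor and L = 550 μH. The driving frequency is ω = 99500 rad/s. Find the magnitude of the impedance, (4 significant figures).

X_L = ωL = 54.73 Ω
Parallel: admittances add. Y = 1/R + 1/(jωL)
Y = (0.01042 − j0.01827) S
|Y| = 0.02103 S → |Z| = 1/|Y| = 47.54 Ω, ∠Z = −∠Y = 60.31°

47.54 Ω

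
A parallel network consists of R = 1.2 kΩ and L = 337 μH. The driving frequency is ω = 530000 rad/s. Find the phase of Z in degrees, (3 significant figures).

81.5°

X_L = ωL = 179 Ω
Parallel: admittances add. Y = 1/R + 1/(jωL)
Y = (0.000833 − j0.00560) S
|Y| = 0.00566 S → |Z| = 1/|Y| = 177 Ω, ∠Z = −∠Y = 81.5°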